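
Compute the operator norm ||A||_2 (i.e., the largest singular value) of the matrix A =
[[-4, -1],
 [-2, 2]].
||A||_2 = sqrt(20) ≈ 4.4721 (= sqrt(largest eigenvalue of A^T A))

||A||_2 = sigma_max(A) = sqrt(lambda_max(A^T A)). Form the symmetric matrix M = A^T A =
[[20, 0],
 [0, 5]].
Its characteristic polynomial (trace, determinant of M give the coefficients) is
  p(λ) = det(λ I - M) = λ^2 - 25λ + 100.
For λ^2 - 25λ + 100 the discriminant is 225. It is a perfect square (15^2), so the roots are rational: λ = (25 ± 15)/2 = 20, 5.
So the eigenvalues of A^T A are ≈ 5, 20 (all ≥ 0, as they must be for A^T A). The largest is λ_max = 20, hence ||A||_2 = sqrt(λ_max) = sqrt(20) ≈ 4.4721.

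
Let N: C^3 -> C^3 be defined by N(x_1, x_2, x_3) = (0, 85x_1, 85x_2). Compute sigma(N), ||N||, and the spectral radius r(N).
sigma(N) = {0}; ||N|| = 85; r(N) = 0. (N is nilpotent with N^3 = 0.)

On C^3, N is a strictly lower-triangular matrix with 85 on the subdiagonal and zeros elsewhere, so its characteristic polynomial is lambda^3 and every eigenvalue is 0: sigma(N) = {0}. For the operator norm, N e_i = 85e_{i+1} for i = 1, ..., 2 and N e_3 = 0, so the singular values of N are 85 (with multiplicity 2) and 0; hence ||N|| = 85. The spectral radius r(N) = max|lambda| = 0. Note ||N|| > r(N) — characteristic of non-normal nilpotent operators. Indeed N^3 = 0.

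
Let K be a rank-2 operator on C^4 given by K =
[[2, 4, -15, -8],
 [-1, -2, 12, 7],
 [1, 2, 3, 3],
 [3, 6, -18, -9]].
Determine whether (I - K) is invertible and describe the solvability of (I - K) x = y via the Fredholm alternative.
(I - K) is invertible (det(I - K) = 7 ≠ 0), so for every y in C^4 the equation (I - K) x = y has a unique solution.

K has rank 2 and factors as K = U V^T = u1 v1^T + u2 v2^T with u1 = (-3, 3, 2, -3), v1 = (0, 0, 3, 2), u2 = (-2, 1, -1, -3), v2 = (-1, -2, 3, 1) (multiplying out reproduces the displayed K). The nonzero eigenvalues of U V^T coincide with those of the 2 x 2 matrix G = V^T U = [[v1·u1, v1·u2], [v2·u1, v2·u2]] = [[0, -9], [0, -6]], and by the Sylvester determinant identity det(I_4 - U V^T) = det(I_2 - V^T U) = det([[1, 9], [0, 7]]) = (1)(7) - (9)(0) = 7. (Direct check: I - K =
[[-1, -4, 15, 8],
 [1, 3, -12, -7],
 [-1, -2, -2, -3],
 [-3, -6, 18, 10]]
has determinant 7.) The finite-dimensional Fredholm alternative says: either (I - K) is invertible, or ker(I - K) ≠ {0} and then range(I - K) = ker((I - K)^*)^⊥, with dim ker(I - K) = dim ker((I - K)^*). Since det(I - K) ≠ 0, 1 is not an eigenvalue of K and ker(I - K) = {0}, so we are in the first case: for every y there is a unique x = (I - K)^(-1) y. (Explicitly, by the Woodbury identity, (I - U V^T)^(-1) = I + U (I_2 - G)^(-1) V^T.)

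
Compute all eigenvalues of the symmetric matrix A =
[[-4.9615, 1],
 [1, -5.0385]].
sigma(A) ≈ {-6, -4}

A is real symmetric, so its spectrum consists of real eigenvalues. Expanding the characteristic polynomial of the displayed matrix gives
  det(λ I - A) = p(λ) = λ^2 + (10)λ + (24).
Solving p(λ) = 0 yields eigenvalues ≈ -6, -4. (A is shown rounded to 4 decimals, so these recover the underlying integer eigenvalues to within that precision.)
Verification: the trace of A = -10 equals the sum of eigenvalues -10, and det(A) ≈ 23.9999 matches the eigenvalue product 24.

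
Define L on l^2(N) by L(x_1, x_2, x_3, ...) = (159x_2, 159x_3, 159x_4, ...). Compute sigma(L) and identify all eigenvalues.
sigma(L) = closed disk {z in C : |z| ≤ 159}; sigma_p(L) = open disk {z in C : |z| < 159}

Note L = 159·V where V is the unit left shift (V x)_k = x_{k+1}; so sigma(L) = 159·sigma(V) and ||L|| = 159||V||. ||L x||^2 = 25281sum_{k≥2} |x_k|^2 ≤ 25281||x||^2, with equality on {x : x_1 = 0}, so ||L|| = 159. For any lambda with |lambda| < 159, set r = lambda/159 (|r| < 1); the vector x = (1, r, r^2, ...) is in l^2 and satisfies L x = 159(r, r^2, ...) = lambda x, so lambda is an eigenvalue. On the boundary |lambda| = 159 the geometric series diverges, so no l^2 eigenvector exists, but these lambda lie in the approximate point spectrum. Hence sigma(L) is the closed disk of radius 159 and sigma_p(L) is the open disk.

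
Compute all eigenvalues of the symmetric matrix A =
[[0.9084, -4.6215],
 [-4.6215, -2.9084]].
sigma(A) ≈ {-6, 4}

A is real symmetric, so its spectrum consists of real eigenvalues. Expanding the characteristic polynomial of the displayed matrix gives
  det(λ I - A) = p(λ) = λ^2 + (2)λ + (-24).
Solving p(λ) = 0 yields eigenvalues ≈ -6, 4. (A is shown rounded to 4 decimals, so these recover the underlying integer eigenvalues to within that precision.)
Verification: the trace of A = -2 equals the sum of eigenvalues -2, and det(A) ≈ -24.0003 matches the eigenvalue product -24.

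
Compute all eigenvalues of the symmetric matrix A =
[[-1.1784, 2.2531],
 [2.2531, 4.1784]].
sigma(A) ≈ {-2, 5}

A is real symmetric, so its spectrum consists of real eigenvalues. Expanding the characteristic polynomial of the displayed matrix gives
  det(λ I - A) = p(λ) = λ^2 + (-3)λ + (-10).
Solving p(λ) = 0 yields eigenvalues ≈ -2, 5. (A is shown rounded to 4 decimals, so these recover the underlying integer eigenvalues to within that precision.)
Verification: the trace of A = 3 equals the sum of eigenvalues 3, and det(A) ≈ -10.0003 matches the eigenvalue product -10.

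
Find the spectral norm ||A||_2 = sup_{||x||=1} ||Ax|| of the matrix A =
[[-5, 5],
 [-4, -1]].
||A||_2 = sqrt((67 + sqrt(1989))/2) ≈ 7.4699 (= sqrt(largest eigenvalue of A^T A))

||A||_2 = sigma_max(A) = sqrt(lambda_max(A^T A)). Form the symmetric matrix M = A^T A =
[[41, -21],
 [-21, 26]].
Its characteristic polynomial (trace, determinant of M give the coefficients) is
  p(λ) = det(λ I - M) = λ^2 - 67λ + 625.
For λ^2 - 67λ + 625 the discriminant is 1989. It is nonnegative but not a perfect square, so the roots are real and irrational: λ = (67 ± sqrt(1989))/2 ≈ 55.7991, 11.2009.
So the eigenvalues of A^T A are ≈ 11.2009, 55.7991 (all ≥ 0, as they must be for A^T A). The largest is λ_max = (67 + sqrt(1989))/2 ≈ 55.7991, hence ||A||_2 = sqrt(λ_max) = sqrt((67 + sqrt(1989))/2) ≈ 7.4699.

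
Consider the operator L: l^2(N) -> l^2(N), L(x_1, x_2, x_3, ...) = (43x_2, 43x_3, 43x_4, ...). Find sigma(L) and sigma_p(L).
sigma(L) = closed disk {z in C : |z| ≤ 43}; sigma_p(L) = open disk {z in C : |z| < 43}

Note L = 43·V where V is the unit left shift (V x)_k = x_{k+1}; so sigma(L) = 43·sigma(V) and ||L|| = 43||V||. ||L x||^2 = 1849sum_{k≥2} |x_k|^2 ≤ 1849||x||^2, with equality on {x : x_1 = 0}, so ||L|| = 43. For any lambda with |lambda| < 43, set r = lambda/43 (|r| < 1); the vector x = (1, r, r^2, ...) is in l^2 and satisfies L x = 43(r, r^2, ...) = lambda x, so lambda is an eigenvalue. On the boundary |lambda| = 43 the geometric series diverges, so no l^2 eigenvector exists, but these lambda lie in the approximate point spectrum. Hence sigma(L) is the closed disk of radius 43 and sigma_p(L) is the open disk.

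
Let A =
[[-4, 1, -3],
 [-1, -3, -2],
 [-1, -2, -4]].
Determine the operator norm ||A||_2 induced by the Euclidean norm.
||A||_2 ≈ 6.7266 (= sqrt(largest eigenvalue of A^T A))

||A||_2 = sigma_max(A) = sqrt(lambda_max(A^T A)). Form the symmetric matrix M = A^T A =
[[18, 1, 18],
 [1, 14, 11],
 [18, 11, 29]].
Its characteristic polynomial (trace, sum of principal 2x2 minors, determinant of M give the coefficients) is
  p(λ) = det(λ I - M) = λ^3 - 61λ^2 + 734λ - 961.
No integer candidate from the rational root theorem (±divisors of 961) is a root, so the roots are irrational. The cubic discriminant is Δ = 299974081 > 0, so there are three distinct real roots. p(1) = -287 and p(2) = 271 have opposite signs, so a root lies in (1, 2); Newton's method refines it to λ ≈ 1.489. p(14) = 103 and p(15) = -301 have opposite signs, so a root lies in (14, 15); Newton's method refines it to λ ≈ 14.2635. p(45) = -331 and p(46) = 1063 have opposite signs, so a root lies in (45, 46); Newton's method refines it to λ ≈ 45.2475. Check (Vieta): the three roots sum to 61, matching tr M = 61.
So the eigenvalues of A^T A are ≈ 1.489, 14.2635, 45.2475 (all ≥ 0, as they must be for A^T A). The largest is λ_max ≈ 45.2475, hence ||A||_2 = sqrt(λ_max) ≈ 6.7266.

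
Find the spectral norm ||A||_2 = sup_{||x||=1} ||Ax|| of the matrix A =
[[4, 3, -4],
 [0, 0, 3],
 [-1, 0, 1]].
||A||_2 ≈ 6.8289 (= sqrt(largest eigenvalue of A^T A))

||A||_2 = sigma_max(A) = sqrt(lambda_max(A^T A)). Form the symmetric matrix M = A^T A =
[[17, 12, -17],
 [12, 9, -12],
 [-17, -12, 26]].
Its characteristic polynomial (trace, sum of principal 2x2 minors, determinant of M give the coefficients) is
  p(λ) = det(λ I - M) = λ^3 - 52λ^2 + 252λ - 81.
No integer candidate from the rational root theorem (±divisors of 81) is a root, so the roots are irrational. The cubic discriminant is Δ = 81074277 > 0, so there are three distinct real roots. p(0) = -81 and p(1) = 120 have opposite signs, so a root lies in (0, 1); Newton's method refines it to λ ≈ 0.346. p(5) = 4 and p(6) = -225 have opposite signs, so a root lies in (5, 6); Newton's method refines it to λ ≈ 5.0206. p(46) = -1185 and p(47) = 718 have opposite signs, so a root lies in (46, 47); Newton's method refines it to λ ≈ 46.6334. Check (Vieta): the three roots sum to 52, matching tr M = 52.
So the eigenvalues of A^T A are ≈ 0.346, 5.0206, 46.6334 (all ≥ 0, as they must be for A^T A). The largest is λ_max ≈ 46.6334, hence ||A||_2 = sqrt(λ_max) ≈ 6.8289.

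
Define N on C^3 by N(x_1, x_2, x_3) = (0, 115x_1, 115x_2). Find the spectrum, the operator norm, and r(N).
sigma(N) = {0}; ||N|| = 115; r(N) = 0. (N is nilpotent with N^3 = 0.)

On C^3, N is a strictly lower-triangular matrix with 115 on the subdiagonal and zeros elsewhere, so its characteristic polynomial is lambda^3 and every eigenvalue is 0: sigma(N) = {0}. For the operator norm, N e_i = 115e_{i+1} for i = 1, ..., 2 and N e_3 = 0, so the singular values of N are 115 (with multiplicity 2) and 0; hence ||N|| = 115. The spectral radius r(N) = max|lambda| = 0. Note ||N|| > r(N) — characteristic of non-normal nilpotent operators. Indeed N^3 = 0.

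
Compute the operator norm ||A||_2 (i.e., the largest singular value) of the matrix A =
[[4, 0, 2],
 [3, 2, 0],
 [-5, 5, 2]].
||A||_2 ≈ 7.8794 (= sqrt(largest eigenvalue of A^T A))

||A||_2 = sigma_max(A) = sqrt(lambda_max(A^T A)). Form the symmetric matrix M = A^T A =
[[50, -19, -2],
 [-19, 29, 10],
 [-2, 10, 8]].
Its characteristic polynomial (trace, sum of principal 2x2 minors, determinant of M give the coefficients) is
  p(λ) = det(λ I - M) = λ^3 - 87λ^2 + 1617λ - 4356.
No integer candidate from the rational root theorem (±divisors of 4356) is a root, so the roots are irrational. The cubic discriminant is Δ = 1923057477 > 0, so there are three distinct real roots. p(3) = -261 and p(4) = 784 have opposite signs, so a root lies in (3, 4); Newton's method refines it to λ ≈ 3.2365. p(21) = 495 and p(22) = -242 have opposite signs, so a root lies in (21, 22); Newton's method refines it to λ ≈ 21.6783. p(62) = -202 and p(63) = 2259 have opposite signs, so a root lies in (62, 63); Newton's method refines it to λ ≈ 62.0853. Check (Vieta): the three roots sum to 87, matching tr M = 87.
So the eigenvalues of A^T A are ≈ 3.2365, 21.6783, 62.0853 (all ≥ 0, as they must be for A^T A). The largest is λ_max ≈ 62.0853, hence ||A||_2 = sqrt(λ_max) ≈ 7.8794.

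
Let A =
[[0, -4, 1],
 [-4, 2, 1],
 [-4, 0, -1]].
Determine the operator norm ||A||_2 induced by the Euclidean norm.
||A||_2 ≈ 6.002 (= sqrt(largest eigenvalue of A^T A))

||A||_2 = sigma_max(A) = sqrt(lambda_max(A^T A)). Form the symmetric matrix M = A^T A =
[[32, -8, 0],
 [-8, 20, -2],
 [0, -2, 3]].
Its characteristic polynomial (trace, sum of principal 2x2 minors, determinant of M give the coefficients) is
  p(λ) = det(λ I - M) = λ^3 - 55λ^2 + 728λ - 1600.
No integer candidate from the rational root theorem (±divisors of 1600) is a root, so the roots are irrational. The cubic discriminant is Δ = 79120192 > 0, so there are three distinct real roots. p(2) = -356 and p(3) = 116 have opposite signs, so a root lies in (2, 3); Newton's method refines it to λ ≈ 2.7347. p(16) = 64 and p(17) = -206 have opposite signs, so a root lies in (16, 17); Newton's method refines it to λ ≈ 16.2409. p(36) = -16 and p(37) = 694 have opposite signs, so a root lies in (36, 37); Newton's method refines it to λ ≈ 36.0243. Check (Vieta): the three roots sum to 55, matching tr M = 55.
So the eigenvalues of A^T A are ≈ 2.7347, 16.2409, 36.0243 (all ≥ 0, as they must be for A^T A). The largest is λ_max ≈ 36.0243, hence ||A||_2 = sqrt(λ_max) ≈ 6.002.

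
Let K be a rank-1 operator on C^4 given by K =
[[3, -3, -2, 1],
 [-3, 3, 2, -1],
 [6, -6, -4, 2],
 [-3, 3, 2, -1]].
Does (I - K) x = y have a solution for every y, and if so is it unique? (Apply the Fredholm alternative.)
(I - K) is singular (det(I - K) = 0, i.e. 1 ∈ sigma(K)). (I - K) x = y is solvable iff y ⊥ ker((I - K)^*) = span{(3, -3, -2, 1)}, i.e. iff 3y_1 - 3y_2 - 2y_3 + y_4 = 0. When solvable, the solutions are x = y + c·(1, -1, 2, -1), c arbitrary (ker(I - K) = span{(1, -1, 2, -1)}, dimension 1).

K has rank 1, so it is an outer product K = u v^T: every row of K is a multiple of one row vector. Reading off the entries, u = (1, -1, 2, -1) and v = (3, -3, -2, 1) (row i of K equals u_i·v^T). A rank-one matrix u v^T satisfies K u = u (v·u) and kills the (3)-dimensional subspace v^⊥, so its characteristic polynomial is lambda^3 (lambda - v·u) with v·u = tr K = 1. Hence the eigenvalues of I - K are 1 (multiplicity 3) and 1 - (1) = 0, so det(I - K) = 0. (Direct check: I - K =
[[-2, 3, 2, -1],
 [3, -2, -2, 1],
 [-6, 6, 5, -2],
 [3, -3, -2, 2]]
has determinant 0.) So 1 is an eigenvalue of K and (I - K) is not invertible. The finite-dimensional Fredholm alternative says: either (I - K) is invertible, or ker(I - K) ≠ {0} and then range(I - K) = ker((I - K)^*)^⊥, with dim ker(I - K) = dim ker((I - K)^*). We are in the second case, so we need both kernels. Kernel of I - K: (I - K) u = u - u (v·u) = u - u = 0, so ker(I - K) = span{u} = span{(1, -1, 2, -1)} (it is exactly 1-dimensional because rank(I - K) = 3). Kernel of the adjoint: K is real, so (I - K)^* = I - K^T = I - v u^T, and (I - v u^T) v = v - v (u·v) = 0; hence ker((I - K)^*) = span{v} = span{(3, -3, -2, 1)}. Therefore (I - K) x = y is solvable iff <y, v> = 0, i.e. iff 3y_1 - 3y_2 - 2y_3 + y_4 = 0. When this holds, K y = u (v·y) = 0, so (I - K) y = y and x = y is a particular solution; the full solution set is the line x = y + c·u = y + c·(1, -1, 2, -1), c ∈ C.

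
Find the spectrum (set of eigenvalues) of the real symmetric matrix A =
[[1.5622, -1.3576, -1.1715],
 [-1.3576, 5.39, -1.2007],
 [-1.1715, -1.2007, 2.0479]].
sigma(A) ≈ {0, 3, 6}

A is real symmetric, so its spectrum consists of real eigenvalues. Expanding the characteristic polynomial of the displayed matrix gives
  det(λ I - A) = p(λ) = λ^3 + (-9)λ^2 + (18)λ + (0).
Solving p(λ) = 0 yields eigenvalues ≈ 0, 3, 6. (A is shown rounded to 4 decimals, so these recover the underlying integer eigenvalues to within that precision.)
Verification: the trace of A = 9 equals the sum of eigenvalues 9, and det(A) ≈ 0.0007 matches the eigenvalue product 0.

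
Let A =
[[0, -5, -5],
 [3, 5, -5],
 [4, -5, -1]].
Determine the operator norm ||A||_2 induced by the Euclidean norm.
||A||_2 ≈ 8.8199 (= sqrt(largest eigenvalue of A^T A))

||A||_2 = sigma_max(A) = sqrt(lambda_max(A^T A)). Form the symmetric matrix M = A^T A =
[[25, -5, -19],
 [-5, 75, 5],
 [-19, 5, 51]].
Its characteristic polynomial (trace, sum of principal 2x2 minors, determinant of M give the coefficients) is
  p(λ) = det(λ I - M) = λ^3 - 151λ^2 + 6564λ - 67600.
No integer candidate from the rational root theorem (±divisors of 67600) is a root, so the roots are irrational. The cubic discriminant is Δ = 2828423120 > 0, so there are three distinct real roots. p(14) = -2556 and p(15) = 260 have opposite signs, so a root lies in (14, 15); Newton's method refines it to λ ≈ 14.9044. p(58) = 260 and p(59) = -576 have opposite signs, so a root lies in (58, 59); Newton's method refines it to λ ≈ 58.3048. p(77) = -918 and p(78) = 260 have opposite signs, so a root lies in (77, 78); Newton's method refines it to λ ≈ 77.7908. Check (Vieta): the three roots sum to 151, matching tr M = 151.
So the eigenvalues of A^T A are ≈ 14.9044, 58.3048, 77.7908 (all ≥ 0, as they must be for A^T A). The largest is λ_max ≈ 77.7908, hence ||A||_2 = sqrt(λ_max) ≈ 8.8199.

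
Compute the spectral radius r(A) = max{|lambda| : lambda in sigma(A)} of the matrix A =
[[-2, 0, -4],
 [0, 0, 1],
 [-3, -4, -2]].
r(A) ≈ 5.0936

The eigenvalues of A are the roots of its characteristic polynomial. With M = A (coefficients from the trace, the sum of principal 2x2 minors, and det A):
  p(λ) = det(λ I - M) = λ^3 + 4λ^2 - 4λ + 8.
No integer candidate from the rational root theorem (±divisors of 8) is a root, so the roots are irrational. The cubic discriminant is Δ = -5568 < 0, so there is one real root and a complex-conjugate pair. p(-6) = -40 and p(-5) = 3 have opposite signs, so a root lies in (-6, -5); Newton's method refines it to λ ≈ -5.0936. Dividing out (λ - (-5.0936)) leaves approximately λ^2 - 1.0936λ + 1.5706. For λ^2 - 1.0936λ + 1.5706 the discriminant is -5.0863. It is negative, so the remaining roots are the complex-conjugate pair λ ≈ 0.5468 ± 1.1276i. Their product equals the constant term, so |λ|^2 ≈ 1.5706 and |λ| ≈ 1.2532.
Thus the eigenvalues (to 4 decimals) are -5.0936 (modulus 5.0936); 0.5468 ± 1.1276i (modulus 1.2532). The spectral radius is the largest modulus: r(A) ≈ 5.0936. (Cross-check: r(A) ≤ ||A||_2 ≈ 6.2941; equality holds whenever A is normal, though it can also hold for some non-normal A.)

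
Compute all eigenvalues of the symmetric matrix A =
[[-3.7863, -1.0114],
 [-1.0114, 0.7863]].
sigma(A) ≈ {-4, 1}

A is real symmetric, so its spectrum consists of real eigenvalues. Expanding the characteristic polynomial of the displayed matrix gives
  det(λ I - A) = p(λ) = λ^2 + (3)λ + (-4).
Solving p(λ) = 0 yields eigenvalues ≈ -4, 1. (A is shown rounded to 4 decimals, so these recover the underlying integer eigenvalues to within that precision.)
Verification: the trace of A = -3 equals the sum of eigenvalues -3, and det(A) ≈ -4.0001 matches the eigenvalue product -4.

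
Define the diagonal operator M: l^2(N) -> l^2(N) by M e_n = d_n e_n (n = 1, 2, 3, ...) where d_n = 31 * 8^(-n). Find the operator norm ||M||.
||M|| = 31/8 (attained at n = 1)

For M diagonal, ||M|| = sup_n |d_n|. The sequence d_n = 31 * 8^(-n) is positive and strictly decreasing (ratio 8^(-1) < 1), so the supremum is d_1 = 31/8. Hence ||M|| = 31/8.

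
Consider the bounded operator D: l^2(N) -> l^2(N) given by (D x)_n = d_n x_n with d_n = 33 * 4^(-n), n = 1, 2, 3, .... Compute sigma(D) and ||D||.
sigma(D) = {33 * 4^(-n) : n ≥ 1} ∪ {0}; ||D|| = 33/4

A bounded diagonal operator on l^2 with diagonal entries d_n has spectrum equal to the closure of {d_n : n ≥ 1}: every d_n is an eigenvalue (with eigenvector e_n), so {d_n} ⊂ sigma(D); the spectrum is closed, so its closure is too; and for lambda not in the closure, (D - lambda I) has bounded inverse (the diagonal entries 1/(d_n - lambda) are bounded). For our sequence d_n = 33 * 4^(-n), n = 1, 2, 3, ...:
  - {d_n} = {33 * 4^(-n) : n ≥ 1}; the only limit point is 0
  - closure = {33 * 4^(-n) : n ≥ 1} ∪ {0}
For the norm: a diagonal operator has ||D|| = sup_n |d_n|. Here d_n = 33 * 4^(-n) is positive and decreasing, so sup_n |d_n| = d_1 = 33/4. So ||D|| = 33/4.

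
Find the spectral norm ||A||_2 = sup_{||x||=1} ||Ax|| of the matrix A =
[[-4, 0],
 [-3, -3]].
||A||_2 = sqrt((34 + sqrt(580))/2) ≈ 5.389 (= sqrt(largest eigenvalue of A^T A))

||A||_2 = sigma_max(A) = sqrt(lambda_max(A^T A)). Form the symmetric matrix M = A^T A =
[[25, 9],
 [9, 9]].
Its characteristic polynomial (trace, determinant of M give the coefficients) is
  p(λ) = det(λ I - M) = λ^2 - 34λ + 144.
For λ^2 - 34λ + 144 the discriminant is 580. It is nonnegative but not a perfect square, so the roots are real and irrational: λ = (34 ± sqrt(580))/2 ≈ 29.0416, 4.9584.
So the eigenvalues of A^T A are ≈ 4.9584, 29.0416 (all ≥ 0, as they must be for A^T A). The largest is λ_max = (34 + sqrt(580))/2 ≈ 29.0416, hence ||A||_2 = sqrt(λ_max) = sqrt((34 + sqrt(580))/2) ≈ 5.389.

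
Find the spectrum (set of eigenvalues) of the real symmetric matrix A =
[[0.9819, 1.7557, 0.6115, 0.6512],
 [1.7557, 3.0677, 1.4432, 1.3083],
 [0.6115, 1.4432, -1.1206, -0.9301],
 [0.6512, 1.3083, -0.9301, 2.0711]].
sigma(A) ≈ {-2, 0, 2, 5}

A is real symmetric, so its spectrum consists of real eigenvalues. Expanding the characteristic polynomial of the displayed matrix gives
  det(λ I - A) = p(λ) = λ^4 + (-5)λ^3 + (-4)λ^2 + (20)λ + (0).
Solving p(λ) = 0 yields eigenvalues ≈ -2, 0, 2, 5. (A is shown rounded to 4 decimals, so these recover the underlying integer eigenvalues to within that precision.)
Verification: the trace of A = 5 equals the sum of eigenvalues 5, and det(A) ≈ 0.0000 matches the eigenvalue product 0.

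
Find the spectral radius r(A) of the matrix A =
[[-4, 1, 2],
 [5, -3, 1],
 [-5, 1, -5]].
r(A) ≈ 5.8232

The eigenvalues of A are the roots of its characteristic polynomial. With M = A (coefficients from the trace, the sum of principal 2x2 minors, and det A):
  p(λ) = det(λ I - M) = λ^3 + 12λ^2 + 51λ + 56.
No integer candidate from the rational root theorem (±divisors of 56) is a root, so the roots are irrational. The cubic discriminant is Δ = -10908 < 0, so there is one real root and a complex-conjugate pair. p(-2) = -6 and p(-1) = 16 have opposite signs, so a root lies in (-2, -1); Newton's method refines it to λ ≈ -1.6514. Dividing out (λ - (-1.6514)) leaves approximately λ^2 + 10.3486λ + 33.9101. For λ^2 + 10.3486λ + 33.9101 the discriminant is -28.5474. It is negative, so the remaining roots are the complex-conjugate pair λ ≈ -5.1743 ± 2.6715i. Their product equals the constant term, so |λ|^2 ≈ 33.9101 and |λ| ≈ 5.8232.
Thus the eigenvalues (to 4 decimals) are -1.6514 (modulus 1.6514); -5.1743 ± 2.6715i (modulus 5.8232). The spectral radius is the largest modulus: r(A) ≈ 5.8232. (Cross-check: r(A) ≤ ||A||_2 ≈ 9.191; equality holds whenever A is normal, though it can also hold for some non-normal A.)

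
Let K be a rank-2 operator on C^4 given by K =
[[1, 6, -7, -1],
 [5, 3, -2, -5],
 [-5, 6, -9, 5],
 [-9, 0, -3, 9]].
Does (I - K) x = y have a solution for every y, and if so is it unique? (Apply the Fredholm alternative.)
(I - K) is invertible (det(I - K) = -128 ≠ 0), so for every y in C^4 the equation (I - K) x = y has a unique solution.

K has rank 2 and factors as K = U V^T = u1 v1^T + u2 v2^T with u1 = (1, -1, 3, 3), v1 = (-3, 0, -1, 3), u2 = (2, 1, 2, 0), v2 = (2, 3, -3, -2) (multiplying out reproduces the displayed K). The nonzero eigenvalues of U V^T coincide with those of the 2 x 2 matrix G = V^T U = [[v1·u1, v1·u2], [v2·u1, v2·u2]] = [[3, -8], [-16, 1]], and by the Sylvester determinant identity det(I_4 - U V^T) = det(I_2 - V^T U) = det([[-2, 8], [16, 0]]) = (-2)(0) - (8)(16) = -128. (Direct check: I - K =
[[0, -6, 7, 1],
 [-5, -2, 2, 5],
 [5, -6, 10, -5],
 [9, 0, 3, -8]]
has determinant -128.) The finite-dimensional Fredholm alternative says: either (I - K) is invertible, or ker(I - K) ≠ {0} and then range(I - K) = ker((I - K)^*)^⊥, with dim ker(I - K) = dim ker((I - K)^*). Since det(I - K) ≠ 0, 1 is not an eigenvalue of K and ker(I - K) = {0}, so we are in the first case: for every y there is a unique x = (I - K)^(-1) y. (Explicitly, by the Woodbury identity, (I - U V^T)^(-1) = I + U (I_2 - G)^(-1) V^T.)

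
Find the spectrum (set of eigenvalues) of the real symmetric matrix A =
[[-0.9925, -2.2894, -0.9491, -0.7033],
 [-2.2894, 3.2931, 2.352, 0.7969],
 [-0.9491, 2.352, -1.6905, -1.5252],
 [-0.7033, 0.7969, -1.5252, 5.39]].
sigma(A) ≈ {-3, -2, 5, 6}

A is real symmetric, so its spectrum consists of real eigenvalues. Expanding the characteristic polynomial of the displayed matrix gives
  det(λ I - A) = p(λ) = λ^4 + (-6)λ^3 + (-19)λ^2 + (84)λ + (179.9906).
Solving p(λ) = 0 yields eigenvalues ≈ -3, -2, 5, 6. (A is shown rounded to 4 decimals, so these recover the underlying integer eigenvalues to within that precision.)
Verification: the trace of A = 6 equals the sum of eigenvalues 6, and det(A) ≈ 179.9906 matches the eigenvalue product 180.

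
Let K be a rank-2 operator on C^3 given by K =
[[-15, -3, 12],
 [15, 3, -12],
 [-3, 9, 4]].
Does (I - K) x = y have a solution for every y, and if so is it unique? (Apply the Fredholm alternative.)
(I - K) is invertible (det(I - K) = 105 ≠ 0), so for every y in C^3 the equation (I - K) x = y has a unique solution.

K has rank 2 and factors as K = U V^T = u1 v1^T + u2 v2^T with u1 = (3, -3, -1), v1 = (-3, -3, 2), u2 = (3, -3, 3), v2 = (-2, 2, 2) (multiplying out reproduces the displayed K). The nonzero eigenvalues of U V^T coincide with those of the 2 x 2 matrix G = V^T U = [[v1·u1, v1·u2], [v2·u1, v2·u2]] = [[-2, 6], [-14, -6]], and by the Sylvester determinant identity det(I_3 - U V^T) = det(I_2 - V^T U) = det([[3, -6], [14, 7]]) = (3)(7) - (-6)(14) = 105. (Direct check: I - K =
[[16, 3, -12],
 [-15, -2, 12],
 [3, -9, -3]]
has determinant 105.) The finite-dimensional Fredholm alternative says: either (I - K) is invertible, or ker(I - K) ≠ {0} and then range(I - K) = ker((I - K)^*)^⊥, with dim ker(I - K) = dim ker((I - K)^*). Since det(I - K) ≠ 0, 1 is not an eigenvalue of K and ker(I - K) = {0}, so we are in the first case: for every y there is a unique x = (I - K)^(-1) y. (Explicitly, by the Woodbury identity, (I - U V^T)^(-1) = I + U (I_2 - G)^(-1) V^T.)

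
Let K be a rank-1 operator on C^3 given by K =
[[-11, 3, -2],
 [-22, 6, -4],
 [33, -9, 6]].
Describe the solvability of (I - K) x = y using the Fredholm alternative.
(I - K) is singular (det(I - K) = 0, i.e. 1 ∈ sigma(K)). (I - K) x = y is solvable iff y ⊥ ker((I - K)^*) = span{(-11, 3, -2)}, i.e. iff -11y_1 + 3y_2 - 2y_3 = 0. When solvable, the solutions are x = y + c·(1, 2, -3), c arbitrary (ker(I - K) = span{(1, 2, -3)}, dimension 1).

K has rank 1, so it is an outer product K = u v^T: every row of K is a multiple of one row vector. Reading off the entries, u = (1, 2, -3) and v = (-11, 3, -2) (row i of K equals u_i·v^T). A rank-one matrix u v^T satisfies K u = u (v·u) and kills the (2)-dimensional subspace v^⊥, so its characteristic polynomial is lambda^2 (lambda - v·u) with v·u = tr K = 1. Hence the eigenvalues of I - K are 1 (multiplicity 2) and 1 - (1) = 0, so det(I - K) = 0. (Direct check: I - K =
[[12, -3, 2],
 [22, -5, 4],
 [-33, 9, -5]]
has determinant 0.) So 1 is an eigenvalue of K and (I - K) is not invertible. The finite-dimensional Fredholm alternative says: either (I - K) is invertible, or ker(I - K) ≠ {0} and then range(I - K) = ker((I - K)^*)^⊥, with dim ker(I - K) = dim ker((I - K)^*). We are in the second case, so we need both kernels. Kernel of I - K: (I - K) u = u - u (v·u) = u - u = 0, so ker(I - K) = span{u} = span{(1, 2, -3)} (it is exactly 1-dimensional because rank(I - K) = 2). Kernel of the adjoint: K is real, so (I - K)^* = I - K^T = I - v u^T, and (I - v u^T) v = v - v (u·v) = 0; hence ker((I - K)^*) = span{v} = span{(-11, 3, -2)}. Therefore (I - K) x = y is solvable iff <y, v> = 0, i.e. iff -11y_1 + 3y_2 - 2y_3 = 0. When this holds, K y = u (v·y) = 0, so (I - K) y = y and x = y is a particular solution; the full solution set is the line x = y + c·u = y + c·(1, 2, -3), c ∈ C.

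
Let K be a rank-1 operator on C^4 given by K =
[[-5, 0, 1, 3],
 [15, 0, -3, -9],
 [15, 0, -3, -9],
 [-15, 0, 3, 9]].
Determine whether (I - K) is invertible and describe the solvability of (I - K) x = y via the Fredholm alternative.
(I - K) is singular (det(I - K) = 0, i.e. 1 ∈ sigma(K)). (I - K) x = y is solvable iff y ⊥ ker((I - K)^*) = span{(-5, 0, 1, 3)}, i.e. iff -5y_1 + y_3 + 3y_4 = 0. When solvable, the solutions are x = y + c·(1, -3, -3, 3), c arbitrary (ker(I - K) = span{(1, -3, -3, 3)}, dimension 1).

K has rank 1, so it is an outer product K = u v^T: every row of K is a multiple of one row vector. Reading off the entries, u = (1, -3, -3, 3) and v = (-5, 0, 1, 3) (row i of K equals u_i·v^T). A rank-one matrix u v^T satisfies K u = u (v·u) and kills the (3)-dimensional subspace v^⊥, so its characteristic polynomial is lambda^3 (lambda - v·u) with v·u = tr K = 1. Hence the eigenvalues of I - K are 1 (multiplicity 3) and 1 - (1) = 0, so det(I - K) = 0. (Direct check: I - K =
[[6, 0, -1, -3],
 [-15, 1, 3, 9],
 [-15, 0, 4, 9],
 [15, 0, -3, -8]]
has determinant 0.) So 1 is an eigenvalue of K and (I - K) is not invertible. The finite-dimensional Fredholm alternative says: either (I - K) is invertible, or ker(I - K) ≠ {0} and then range(I - K) = ker((I - K)^*)^⊥, with dim ker(I - K) = dim ker((I - K)^*). We are in the second case, so we need both kernels. Kernel of I - K: (I - K) u = u - u (v·u) = u - u = 0, so ker(I - K) = span{u} = span{(1, -3, -3, 3)} (it is exactly 1-dimensional because rank(I - K) = 3). Kernel of the adjoint: K is real, so (I - K)^* = I - K^T = I - v u^T, and (I - v u^T) v = v - v (u·v) = 0; hence ker((I - K)^*) = span{v} = span{(-5, 0, 1, 3)}. Therefore (I - K) x = y is solvable iff <y, v> = 0, i.e. iff -5y_1 + y_3 + 3y_4 = 0. When this holds, K y = u (v·y) = 0, so (I - K) y = y and x = y is a particular solution; the full solution set is the line x = y + c·u = y + c·(1, -3, -3, 3), c ∈ C.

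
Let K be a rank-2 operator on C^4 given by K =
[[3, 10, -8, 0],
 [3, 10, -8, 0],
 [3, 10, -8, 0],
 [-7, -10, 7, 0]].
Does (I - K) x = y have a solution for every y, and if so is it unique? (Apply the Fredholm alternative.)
(I - K) is invertible (det(I - K) = -4 ≠ 0), so for every y in C^4 the equation (I - K) x = y has a unique solution.

K has rank 2 and factors as K = U V^T = u1 v1^T + u2 v2^T with u1 = (3, 3, 3, -2), v1 = (-1, 2, -2, 0), u2 = (2, 2, 2, -3), v2 = (3, 2, -1, 0) (multiplying out reproduces the displayed K). The nonzero eigenvalues of U V^T coincide with those of the 2 x 2 matrix G = V^T U = [[v1·u1, v1·u2], [v2·u1, v2·u2]] = [[-3, -2], [12, 8]], and by the Sylvester determinant identity det(I_4 - U V^T) = det(I_2 - V^T U) = det([[4, 2], [-12, -7]]) = (4)(-7) - (2)(-12) = -4. (Direct check: I - K =
[[-2, -10, 8, 0],
 [-3, -9, 8, 0],
 [-3, -10, 9, 0],
 [7, 10, -7, 1]]
has determinant -4.) The finite-dimensional Fredholm alternative says: either (I - K) is invertible, or ker(I - K) ≠ {0} and then range(I - K) = ker((I - K)^*)^⊥, with dim ker(I - K) = dim ker((I - K)^*). Since det(I - K) ≠ 0, 1 is not an eigenvalue of K and ker(I - K) = {0}, so we are in the first case: for every y there is a unique x = (I - K)^(-1) y. (Explicitly, by the Woodbury identity, (I - U V^T)^(-1) = I + U (I_2 - G)^(-1) V^T.)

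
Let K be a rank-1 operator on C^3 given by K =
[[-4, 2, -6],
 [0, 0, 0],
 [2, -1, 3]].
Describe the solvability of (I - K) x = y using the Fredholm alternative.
(I - K) is invertible (det(I - K) = 2 ≠ 0), so for every y in C^3 the equation (I - K) x = y has a unique solution.

K has rank 1, so it is an outer product K = u v^T: every row of K is a multiple of one row vector. Reading off the entries, u = (2, 0, -1) and v = (-2, 1, -3) (row i of K equals u_i·v^T). A rank-one matrix u v^T satisfies K u = u (v·u) and kills the (2)-dimensional subspace v^⊥, so its characteristic polynomial is lambda^2 (lambda - v·u) with v·u = tr K = -1. Hence the eigenvalues of I - K are 1 (multiplicity 2) and 1 - (-1) = 2, so det(I - K) = 2. (Direct check: I - K =
[[5, -2, 6],
 [0, 1, 0],
 [-2, 1, -2]]
has determinant 2.) The finite-dimensional Fredholm alternative says: either (I - K) is invertible, or ker(I - K) ≠ {0} and then range(I - K) = ker((I - K)^*)^⊥, with dim ker(I - K) = dim ker((I - K)^*). Since det(I - K) ≠ 0, 1 is not an eigenvalue of K and ker(I - K) = {0}, so we are in the first case: for every y there is a unique x = (I - K)^(-1) y. Explicitly, by the Sherman–Morrison formula, (I - u v^T)^(-1) = I + u v^T/(1 - v·u), i.e. (I - K)^(-1) = I + K/(2).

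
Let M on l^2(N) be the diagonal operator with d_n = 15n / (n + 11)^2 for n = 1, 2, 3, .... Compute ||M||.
||M|| = 15/44 (attained at n = 11)

For M diagonal, ||M|| = sup_n |d_n|. Treat f(x) = 15x / (x + 11)^2 for real x > 0. By the quotient rule, f'(x) = 15(11 - x)/(x + 11)^3, which is positive for x < 11 and negative for x > 11. So f has a unique maximum at x = 11, and since 11 is a positive integer, the supremum over n ≥ 1 is attained at n = 11: d_11 = 15·11/(11 + 11)^2 = 15·11/484 = 15/44. Hence ||M|| = 15/44.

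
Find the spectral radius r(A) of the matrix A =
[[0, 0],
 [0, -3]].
r(A) = 3

The eigenvalues of A are the roots of its characteristic polynomial. With M = A (coefficients from the trace and determinant):
  p(λ) = det(λ I - M) = λ^2 + 3λ.
For λ^2 + 3λ the discriminant is 9. It is a perfect square (3^2), so the roots are rational: λ = (-3 ± 3)/2 = 0, -3.
Thus the eigenvalues (to 4 decimals) are 0 (modulus 0); -3 (modulus 3). The spectral radius is the largest modulus: r(A) = 3. (Cross-check: r(A) ≤ ||A||_2 ≈ 3; equality holds whenever A is normal, though it can also hold for some non-normal A.)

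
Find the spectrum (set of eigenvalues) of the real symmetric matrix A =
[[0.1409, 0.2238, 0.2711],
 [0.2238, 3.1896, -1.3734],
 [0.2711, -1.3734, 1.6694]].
sigma(A) ≈ {0, 1, 4}

A is real symmetric, so its spectrum consists of real eigenvalues. Expanding the characteristic polynomial of the displayed matrix gives
  det(λ I - A) = p(λ) = λ^3 + (-5)λ^2 + (4)λ + (0).
Solving p(λ) = 0 yields eigenvalues ≈ 0, 1, 4. (A is shown rounded to 4 decimals, so these recover the underlying integer eigenvalues to within that precision.)
Verification: the trace of A = 5 equals the sum of eigenvalues 5, and det(A) ≈ -0.0002 matches the eigenvalue product 0.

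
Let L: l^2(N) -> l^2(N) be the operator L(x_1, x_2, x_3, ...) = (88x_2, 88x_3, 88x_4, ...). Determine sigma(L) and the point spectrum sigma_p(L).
sigma(L) = closed disk {z in C : |z| ≤ 88}; sigma_p(L) = open disk {z in C : |z| < 88}

Note L = 88·V where V is the unit left shift (V x)_k = x_{k+1}; so sigma(L) = 88·sigma(V) and ||L|| = 88||V||. ||L x||^2 = 7744sum_{k≥2} |x_k|^2 ≤ 7744||x||^2, with equality on {x : x_1 = 0}, so ||L|| = 88. For any lambda with |lambda| < 88, set r = lambda/88 (|r| < 1); the vector x = (1, r, r^2, ...) is in l^2 and satisfies L x = 88(r, r^2, ...) = lambda x, so lambda is an eigenvalue. On the boundary |lambda| = 88 the geometric series diverges, so no l^2 eigenvector exists, but these lambda lie in the approximate point spectrum. Hence sigma(L) is the closed disk of radius 88 and sigma_p(L) is the open disk.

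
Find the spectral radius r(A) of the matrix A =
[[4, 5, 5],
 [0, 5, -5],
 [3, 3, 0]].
r(A) ≈ 6.5676

The eigenvalues of A are the roots of its characteristic polynomial. With M = A (coefficients from the trace, the sum of principal 2x2 minors, and det A):
  p(λ) = det(λ I - M) = λ^3 - 9λ^2 + 20λ + 90.
No integer candidate from the rational root theorem (±divisors of 90) is a root, so the roots are irrational. The cubic discriminant is Δ = -247460 < 0, so there is one real root and a complex-conjugate pair. p(-3) = -78 and p(-2) = 6 have opposite signs, so a root lies in (-3, -2); Newton's method refines it to λ ≈ -2.0866. Dividing out (λ - (-2.0866)) leaves approximately λ^2 - 11.0866λ + 43.1329. For λ^2 - 11.0866λ + 43.1329 the discriminant is -49.6197. It is negative, so the remaining roots are the complex-conjugate pair λ ≈ 5.5433 ± 3.5221i. Their product equals the constant term, so |λ|^2 ≈ 43.1329 and |λ| ≈ 6.5676.
Thus the eigenvalues (to 4 decimals) are -2.0866 (modulus 2.0866); 5.5433 ± 3.5221i (modulus 6.5676). The spectral radius is the largest modulus: r(A) ≈ 6.5676. (Cross-check: r(A) ≤ ||A||_2 ≈ 8.9176; equality holds whenever A is normal, though it can also hold for some non-normal A.)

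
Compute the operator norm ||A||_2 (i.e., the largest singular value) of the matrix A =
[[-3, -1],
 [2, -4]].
||A||_2 = sqrt((30 + sqrt(116))/2) ≈ 4.515 (= sqrt(largest eigenvalue of A^T A))

||A||_2 = sigma_max(A) = sqrt(lambda_max(A^T A)). Form the symmetric matrix M = A^T A =
[[13, -5],
 [-5, 17]].
Its characteristic polynomial (trace, determinant of M give the coefficients) is
  p(λ) = det(λ I - M) = λ^2 - 30λ + 196.
For λ^2 - 30λ + 196 the discriminant is 116. It is nonnegative but not a perfect square, so the roots are real and irrational: λ = (30 ± sqrt(116))/2 ≈ 20.3852, 9.6148.
So the eigenvalues of A^T A are ≈ 9.6148, 20.3852 (all ≥ 0, as they must be for A^T A). The largest is λ_max = (30 + sqrt(116))/2 ≈ 20.3852, hence ||A||_2 = sqrt(λ_max) = sqrt((30 + sqrt(116))/2) ≈ 4.515.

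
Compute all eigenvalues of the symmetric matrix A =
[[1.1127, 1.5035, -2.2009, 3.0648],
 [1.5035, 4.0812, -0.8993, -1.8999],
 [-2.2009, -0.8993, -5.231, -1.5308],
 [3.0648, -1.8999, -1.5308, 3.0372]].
sigma(A) ≈ {-6, -2, 5, 6}

A is real symmetric, so its spectrum consists of real eigenvalues. Expanding the characteristic polynomial of the displayed matrix gives
  det(λ I - A) = p(λ) = λ^4 + (-3)λ^3 + (-46)λ^2 + (108.0019)λ + (360.0059).
Solving p(λ) = 0 yields eigenvalues ≈ -6, -2, 5, 6. (A is shown rounded to 4 decimals, so these recover the underlying integer eigenvalues to within that precision.)
Verification: the trace of A = 3 equals the sum of eigenvalues 3, and det(A) ≈ 360.0059 matches the eigenvalue product 360.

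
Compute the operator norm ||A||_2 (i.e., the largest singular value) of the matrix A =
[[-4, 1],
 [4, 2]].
||A||_2 = sqrt((37 + sqrt(793))/2) ≈ 5.7079 (= sqrt(largest eigenvalue of A^T A))

||A||_2 = sigma_max(A) = sqrt(lambda_max(A^T A)). Form the symmetric matrix M = A^T A =
[[32, 4],
 [4, 5]].
Its characteristic polynomial (trace, determinant of M give the coefficients) is
  p(λ) = det(λ I - M) = λ^2 - 37λ + 144.
For λ^2 - 37λ + 144 the discriminant is 793. It is nonnegative but not a perfect square, so the roots are real and irrational: λ = (37 ± sqrt(793))/2 ≈ 32.5801, 4.4199.
So the eigenvalues of A^T A are ≈ 4.4199, 32.5801 (all ≥ 0, as they must be for A^T A). The largest is λ_max = (37 + sqrt(793))/2 ≈ 32.5801, hence ||A||_2 = sqrt(λ_max) = sqrt((37 + sqrt(793))/2) ≈ 5.7079.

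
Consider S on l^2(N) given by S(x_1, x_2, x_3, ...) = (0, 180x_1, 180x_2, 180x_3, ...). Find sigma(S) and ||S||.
sigma(S) = closed disk {z in C : |z| ≤ 180}; ||S|| = 180

Note S = 180·U where U is the unit right shift (U x)_k = x_{k-1} (with x_0 := 0); so ||S|| = 180||U|| and sigma(S) = 180·sigma(U). ||S x||^2 = sum_{k≥1} |180x_k|^2 = 32400||x||^2, so ||S|| = 180 and sigma(S) ⊂ {|z| ≤ 180}. For any |lambda| < 180, the equation (S - lambda I) x = 0 forces x_1 = 0, then 180x_k = lambda x_{k+1} ⇒ x = 0, so S has no eigenvalues. But (S - lambda I) is not surjective for |lambda| < 180: solving (S - lambda I) x = e_1 would require x_n proportional to (lambda/180)^(-n), which is not in l^2. So every |lambda| < 180 lies in the residual spectrum. The boundary |lambda| = 180 is in the approximate point spectrum (the spectrum is closed). Hence sigma(S) is the closed disk of radius 180.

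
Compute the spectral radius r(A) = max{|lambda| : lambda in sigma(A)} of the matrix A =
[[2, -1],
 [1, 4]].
r(A) = 3

The eigenvalues of A are the roots of its characteristic polynomial. With M = A (coefficients from the trace and determinant):
  p(λ) = det(λ I - M) = λ^2 - 6λ + 9.
For λ^2 - 6λ + 9 the discriminant is 0. It is a perfect square (0^2), so the roots are rational: λ = (6 ± 0)/2 = 3, 3.
Thus the eigenvalues (to 4 decimals) are 3 (modulus 3). The spectral radius is the largest modulus: r(A) = 3. (Cross-check: r(A) ≤ ||A||_2 ≈ 4.1623; equality holds whenever A is normal, though it can also hold for some non-normal A.)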